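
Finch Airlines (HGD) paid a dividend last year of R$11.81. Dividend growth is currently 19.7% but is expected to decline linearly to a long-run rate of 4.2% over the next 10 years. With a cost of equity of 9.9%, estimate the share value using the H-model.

R$376.47

H-model: P₀ = D₀[(1+g_L) + H(g_S−g_L)]/(r−g_L), with H = 10/2 = 5.
P₀ = 11.81 × [(1+0.042) + 5×(0.197−0.042)] / (0.099−0.042)
   = 11.81 × 1.8170 / 0.057 = 376.4696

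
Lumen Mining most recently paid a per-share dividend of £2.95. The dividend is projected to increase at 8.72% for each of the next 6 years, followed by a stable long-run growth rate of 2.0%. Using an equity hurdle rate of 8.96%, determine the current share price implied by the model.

Two-stage DDM. Project D₁…D_6 at 0.0872, terminal growth 0.02, discount at r = 0.0896.
D_1 = 3.2072
D_2 = 3.4869
D_3 = 3.7910
D_4 = 4.1215
D_5 = 4.4809
D_6 = 4.8717
Terminal value at t=6: TV = D_7/(r−g) = 4.9691/(0.0896−0.02) = 71.3953
P₀ = 3.2072/(1+0.0896)^1 + 3.4869/(1+0.0896)^2 + 3.7910/(1+0.0896)^3 + 4.1215/(1+0.0896)^4 + 4.4809/(1+0.0896)^5 + 4.8717/(1+0.0896)^6 + 71.3953/(1+0.0896)^6 = 60.2286

£60.23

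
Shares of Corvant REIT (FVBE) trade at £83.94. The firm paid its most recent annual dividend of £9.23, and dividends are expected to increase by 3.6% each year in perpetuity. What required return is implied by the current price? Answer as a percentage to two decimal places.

14.99%

Rearranging the constant-growth DDM: r = D₁/P₀ + g.
D₁ = 9.23 × (1 + 0.036) = 9.5623.
r = 9.5623 / 83.94 + 0.036 = 0.11392 + 0.036 = 0.14992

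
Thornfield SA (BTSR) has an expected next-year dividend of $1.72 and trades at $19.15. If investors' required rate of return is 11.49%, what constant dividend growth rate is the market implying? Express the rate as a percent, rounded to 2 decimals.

From P₀ = D₁/(r − g), the implied growth is g = r − D₁/P₀.
g = 0.1149 − 1.72/19.15 = 0.1149 − 0.08982 = 0.02508

2.51%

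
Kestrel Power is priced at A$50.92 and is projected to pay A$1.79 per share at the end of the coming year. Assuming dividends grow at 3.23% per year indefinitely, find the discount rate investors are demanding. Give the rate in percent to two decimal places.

6.75%

Rearranging the constant-growth DDM: r = D₁/P₀ + g.
r = 1.7900 / 50.92 + 0.0323 = 0.03515 + 0.0323 = 0.06745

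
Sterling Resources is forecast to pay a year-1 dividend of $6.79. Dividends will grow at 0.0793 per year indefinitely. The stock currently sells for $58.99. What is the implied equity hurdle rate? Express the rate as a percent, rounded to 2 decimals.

Rearranging the constant-growth DDM: r = D₁/P₀ + g.
r = 6.7900 / 58.99 + 0.0793 = 0.11510 + 0.0793 = 0.19440

19.44%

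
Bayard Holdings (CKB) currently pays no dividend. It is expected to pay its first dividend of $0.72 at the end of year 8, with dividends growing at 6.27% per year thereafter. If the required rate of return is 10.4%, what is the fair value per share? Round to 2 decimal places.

Deferred-dividend DDM. At t=7 the remaining stream is a growing perpetuity with first payment D_8 = 0.72.
V_7 = D_8/(r−g) = 0.72/(0.104−0.0627) = 17.4334
P₀ = V_7/(1+r)^7 = 17.4334/(1+0.104)^7 = 8.7217

$8.72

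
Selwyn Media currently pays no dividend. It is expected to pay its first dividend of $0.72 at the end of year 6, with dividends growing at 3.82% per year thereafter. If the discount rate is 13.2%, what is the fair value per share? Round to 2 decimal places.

Deferred-dividend DDM. At t=5 the remaining stream is a growing perpetuity with first payment D_6 = 0.72.
V_5 = D_6/(r−g) = 0.72/(0.132−0.0382) = 7.6759
P₀ = V_5/(1+r)^5 = 7.6759/(1+0.132)^5 = 4.1295

$4.13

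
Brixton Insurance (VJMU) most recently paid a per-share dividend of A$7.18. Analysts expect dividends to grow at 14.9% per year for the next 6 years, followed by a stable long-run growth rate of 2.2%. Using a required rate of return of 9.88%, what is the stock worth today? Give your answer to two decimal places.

Two-stage DDM. Project D₁…D_6 at 0.149, terminal growth 0.022, discount at r = 0.0988.
D_1 = 8.2498
D_2 = 9.4790
D_3 = 10.8914
D_4 = 12.5142
D_5 = 14.3789
D_6 = 16.5213
Terminal value at t=6: TV = D_7/(r−g) = 16.8848/(0.0988−0.022) = 219.8540
P₀ = 8.2498/(1+0.0988)^1 + 9.4790/(1+0.0988)^2 + 10.8914/(1+0.0988)^3 + 12.5142/(1+0.0988)^4 + 14.3789/(1+0.0988)^5 + 16.5213/(1+0.0988)^6 + 219.8540/(1+0.0988)^6 = 175.4350

A$175.43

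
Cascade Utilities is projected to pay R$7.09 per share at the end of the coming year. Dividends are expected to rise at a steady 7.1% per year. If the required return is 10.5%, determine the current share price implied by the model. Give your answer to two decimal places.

Gordon growth model: P₀ = D₁/(r − g), with D₁ = 7.09 given directly.
P₀ = 7.0900 / (0.105 − 0.071) = 7.0900 / 0.034 = 208.5294

R$208.53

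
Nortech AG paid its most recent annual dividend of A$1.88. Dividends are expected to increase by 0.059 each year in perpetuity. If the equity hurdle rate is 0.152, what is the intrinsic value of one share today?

Gordon growth model: P₀ = D₁/(r − g). D₁ = 1.88 × (1 + 0.059) = 1.9909.
P₀ = 1.9909 / (0.152 − 0.059) = 1.9909 / 0.093 = 21.4077

A$21.41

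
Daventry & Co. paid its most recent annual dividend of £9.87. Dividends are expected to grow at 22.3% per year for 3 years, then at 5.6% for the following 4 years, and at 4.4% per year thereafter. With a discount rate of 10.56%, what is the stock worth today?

Three-stage DDM. Project D₁…D_7; terminal Gordon value at t=7 with g = 0.044; discount at r = 0.1056.
D_1 = 12.0710
D_2 = 14.7628
D_3 = 18.0550
D_4 = 19.0660
D_5 = 20.1337
D_6 = 21.2612
D_7 = 22.4519
TV_7 = 23.4397/(0.1056−0.044) = 380.5152
P₀ = Σ Dₜ/(1+r)ᵗ + TV_7/(1+r)^7 = 272.5097

£272.51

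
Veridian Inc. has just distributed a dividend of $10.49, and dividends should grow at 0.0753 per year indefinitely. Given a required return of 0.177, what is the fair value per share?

$110.91

Gordon growth model: P₀ = D₁/(r − g). D₁ = 10.49 × (1 + 0.0753) = 11.2799.
P₀ = 11.2799 / (0.177 − 0.0753) = 11.2799 / 0.1017 = 110.9134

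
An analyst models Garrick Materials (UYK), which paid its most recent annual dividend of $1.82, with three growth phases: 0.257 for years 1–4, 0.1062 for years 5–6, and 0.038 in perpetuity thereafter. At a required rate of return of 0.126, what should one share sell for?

Three-stage DDM. Project D₁…D_6; terminal Gordon value at t=6 with g = 0.038; discount at r = 0.126.
D_1 = 2.2877
D_2 = 2.8757
D_3 = 3.6147
D_4 = 4.5437
D_5 = 5.0263
D_6 = 5.5601
TV_6 = 5.7713/(0.126−0.038) = 65.5835
P₀ = Σ Dₜ/(1+r)ᵗ + TV_6/(1+r)^6 = 47.3417

$47.34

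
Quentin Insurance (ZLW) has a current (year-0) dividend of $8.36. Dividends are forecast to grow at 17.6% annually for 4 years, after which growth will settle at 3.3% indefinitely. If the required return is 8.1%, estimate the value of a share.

$293.46

Two-stage DDM. Project D₁…D_4 at 0.176, terminal growth 0.033, discount at r = 0.081.
D_1 = 9.8314
D_2 = 11.5617
D_3 = 13.5965
D_4 = 15.9895
Terminal value at t=4: TV = D_5/(r−g) = 16.5172/(0.081−0.033) = 344.1079
P₀ = 9.8314/(1+0.081)^1 + 11.5617/(1+0.081)^2 + 13.5965/(1+0.081)^3 + 15.9895/(1+0.081)^4 + 344.1079/(1+0.081)^4 = 293.4564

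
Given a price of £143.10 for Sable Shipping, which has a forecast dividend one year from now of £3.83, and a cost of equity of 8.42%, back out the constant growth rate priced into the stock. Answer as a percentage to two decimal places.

From P₀ = D₁/(r − g), the implied growth is g = r − D₁/P₀.
g = 0.0842 − 3.83/143.10 = 0.0842 − 0.02676 = 0.05744

5.74%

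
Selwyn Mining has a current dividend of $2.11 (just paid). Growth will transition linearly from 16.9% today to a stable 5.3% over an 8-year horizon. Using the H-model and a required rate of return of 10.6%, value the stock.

$60.39

H-model: P₀ = D₀[(1+g_L) + H(g_S−g_L)]/(r−g_L), with H = 8/2 = 4.
P₀ = 2.11 × [(1+0.053) + 4×(0.169−0.053)] / (0.106−0.053)
   = 2.11 × 1.5170 / 0.053 = 60.3938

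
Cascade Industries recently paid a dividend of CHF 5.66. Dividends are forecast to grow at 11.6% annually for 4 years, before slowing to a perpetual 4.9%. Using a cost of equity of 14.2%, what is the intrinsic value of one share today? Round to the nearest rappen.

CHF 79.60

Two-stage DDM. Project D₁…D_4 at 0.116, terminal growth 0.049, discount at r = 0.142.
D_1 = 6.3166
D_2 = 7.0493
D_3 = 7.8670
D_4 = 8.7796
Terminal value at t=4: TV = D_5/(r−g) = 9.2098/(0.142−0.049) = 99.0298
P₀ = 6.3166/(1+0.142)^1 + 7.0493/(1+0.142)^2 + 7.8670/(1+0.142)^3 + 8.7796/(1+0.142)^4 + 99.0298/(1+0.142)^4 = 79.6043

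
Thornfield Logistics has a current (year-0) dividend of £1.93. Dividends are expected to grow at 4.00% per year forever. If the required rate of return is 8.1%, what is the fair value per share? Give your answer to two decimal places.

£48.96

Gordon growth model: P₀ = D₁/(r − g). D₁ = 1.93 × (1 + 0.04) = 2.0072.
P₀ = 2.0072 / (0.081 − 0.04) = 2.0072 / 0.041 = 48.9561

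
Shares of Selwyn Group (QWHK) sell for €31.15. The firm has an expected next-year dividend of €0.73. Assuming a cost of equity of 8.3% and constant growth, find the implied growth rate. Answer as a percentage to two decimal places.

From P₀ = D₁/(r − g), the implied growth is g = r − D₁/P₀.
g = 0.083 − 0.73/31.15 = 0.083 − 0.02343 = 0.05957

5.96%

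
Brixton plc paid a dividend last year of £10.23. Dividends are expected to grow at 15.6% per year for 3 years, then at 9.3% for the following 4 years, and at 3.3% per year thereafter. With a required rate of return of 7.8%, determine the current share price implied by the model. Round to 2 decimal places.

Three-stage DDM. Project D₁…D_7; terminal Gordon value at t=7 with g = 0.033; discount at r = 0.078.
D_1 = 11.8259
D_2 = 13.6707
D_3 = 15.8033
D_4 = 17.2731
D_5 = 18.8795
D_6 = 20.6352
D_7 = 22.5543
TV_7 = 23.2986/(0.078−0.033) = 517.7470
P₀ = Σ Dₜ/(1+r)ᵗ + TV_7/(1+r)^7 = 393.6356

£393.64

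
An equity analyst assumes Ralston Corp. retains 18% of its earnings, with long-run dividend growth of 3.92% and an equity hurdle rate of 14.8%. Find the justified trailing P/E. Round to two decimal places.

7.83

Payout ratio b = 1 − 0.18 = 0.82.
Justified trailing P/E = b(1+g)/(r−g) = 0.82×(1+0.0392)/(0.148−0.0392) = 7.8322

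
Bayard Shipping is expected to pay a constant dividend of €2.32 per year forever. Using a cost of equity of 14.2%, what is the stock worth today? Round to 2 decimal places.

Zero-growth DDM (perpetuity): P₀ = D/r = 2.32 / 0.142 = 16.3380

€16.34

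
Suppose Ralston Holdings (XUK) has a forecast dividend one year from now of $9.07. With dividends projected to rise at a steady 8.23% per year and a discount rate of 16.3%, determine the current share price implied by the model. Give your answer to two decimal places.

$112.39

Gordon growth model: P₀ = D₁/(r − g), with D₁ = 9.07 given directly.
P₀ = 9.0700 / (0.163 − 0.0823) = 9.0700 / 0.0807 = 112.3916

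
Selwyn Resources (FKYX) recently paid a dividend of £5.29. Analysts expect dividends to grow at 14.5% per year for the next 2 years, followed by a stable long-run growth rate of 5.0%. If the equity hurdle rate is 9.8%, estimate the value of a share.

£137.11

Two-stage DDM. Project D₁…D_2 at 0.145, terminal growth 0.05, discount at r = 0.098.
D_1 = 6.0571
D_2 = 6.9353
Terminal value at t=2: TV = D_3/(r−g) = 7.2821/(0.098−0.05) = 151.7102
P₀ = 6.0571/(1+0.098)^1 + 6.9353/(1+0.098)^2 + 151.7102/(1+0.098)^2 = 137.1065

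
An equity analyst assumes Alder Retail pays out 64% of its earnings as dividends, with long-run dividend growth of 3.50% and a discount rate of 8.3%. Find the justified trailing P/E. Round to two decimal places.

13.80

Justified trailing P/E = b(1+g)/(r−g) = 0.64×(1+0.035)/(0.083−0.035) = 13.8000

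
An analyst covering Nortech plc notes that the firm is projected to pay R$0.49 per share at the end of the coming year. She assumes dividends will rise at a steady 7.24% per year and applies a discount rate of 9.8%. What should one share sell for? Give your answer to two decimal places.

Gordon growth model: P₀ = D₁/(r − g), with D₁ = 0.49 given directly.
P₀ = 0.4900 / (0.098 − 0.0724) = 0.4900 / 0.0256 = 19.1406

R$19.14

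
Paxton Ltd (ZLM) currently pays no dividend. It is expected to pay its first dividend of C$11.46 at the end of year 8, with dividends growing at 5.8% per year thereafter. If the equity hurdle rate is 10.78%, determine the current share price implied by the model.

Deferred-dividend DDM. At t=7 the remaining stream is a growing perpetuity with first payment D_8 = 11.46.
V_7 = D_8/(r−g) = 11.46/(0.1078−0.058) = 230.1205
P₀ = V_7/(1+r)^7 = 230.1205/(1+0.1078)^7 = 112.3895

C$112.39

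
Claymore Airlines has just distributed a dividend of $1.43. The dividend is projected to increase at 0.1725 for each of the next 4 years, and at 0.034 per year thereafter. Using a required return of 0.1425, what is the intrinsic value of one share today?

Two-stage DDM. Project D₁…D_4 at 0.1725, terminal growth 0.034, discount at r = 0.1425.
D_1 = 1.6767
D_2 = 1.9659
D_3 = 2.3050
D_4 = 2.7026
Terminal value at t=4: TV = D_5/(r−g) = 2.7945/(0.1425−0.034) = 25.7560
P₀ = 1.6767/(1+0.1425)^1 + 1.9659/(1+0.1425)^2 + 2.3050/(1+0.1425)^3 + 2.7026/(1+0.1425)^4 + 25.7560/(1+0.1425)^4 = 21.2221

$21.22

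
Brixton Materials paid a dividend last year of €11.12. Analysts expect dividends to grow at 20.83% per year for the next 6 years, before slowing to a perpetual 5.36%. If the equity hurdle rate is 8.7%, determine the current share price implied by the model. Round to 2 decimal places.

€759.97

Two-stage DDM. Project D₁…D_6 at 0.2083, terminal growth 0.0536, discount at r = 0.087.
D_1 = 13.4363
D_2 = 16.2351
D_3 = 19.6168
D_4 = 23.7030
D_5 = 28.6404
D_6 = 34.6062
Terminal value at t=6: TV = D_7/(r−g) = 36.4611/(0.087−0.0536) = 1091.6483
P₀ = 13.4363/(1+0.087)^1 + 16.2351/(1+0.087)^2 + 19.6168/(1+0.087)^3 + 23.7030/(1+0.087)^4 + 28.6404/(1+0.087)^5 + 34.6062/(1+0.087)^6 + 1091.6483/(1+0.087)^6 = 759.9714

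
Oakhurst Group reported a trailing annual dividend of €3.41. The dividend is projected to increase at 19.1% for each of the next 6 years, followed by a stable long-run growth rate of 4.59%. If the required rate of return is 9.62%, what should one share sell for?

€144.26

Two-stage DDM. Project D₁…D_6 at 0.191, terminal growth 0.0459, discount at r = 0.0962.
D_1 = 4.0613
D_2 = 4.8370
D_3 = 5.7609
D_4 = 6.8612
D_5 = 8.1717
D_6 = 9.7325
Terminal value at t=6: TV = D_7/(r−g) = 10.1792/(0.0962−0.0459) = 202.3705
P₀ = 4.0613/(1+0.0962)^1 + 4.8370/(1+0.0962)^2 + 5.7609/(1+0.0962)^3 + 6.8612/(1+0.0962)^4 + 8.1717/(1+0.0962)^5 + 9.7325/(1+0.0962)^6 + 202.3705/(1+0.0962)^6 = 144.2563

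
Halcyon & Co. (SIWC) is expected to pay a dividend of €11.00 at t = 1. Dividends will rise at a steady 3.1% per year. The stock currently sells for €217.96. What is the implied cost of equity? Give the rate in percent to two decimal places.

8.15%

Rearranging the constant-growth DDM: r = D₁/P₀ + g.
r = 11.0000 / 217.96 + 0.031 = 0.05047 + 0.031 = 0.08147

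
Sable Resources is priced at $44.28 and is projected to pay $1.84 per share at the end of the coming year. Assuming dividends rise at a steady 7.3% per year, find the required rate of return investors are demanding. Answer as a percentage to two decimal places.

11.46%

Rearranging the constant-growth DDM: r = D₁/P₀ + g.
r = 1.8400 / 44.28 + 0.073 = 0.04155 + 0.073 = 0.11455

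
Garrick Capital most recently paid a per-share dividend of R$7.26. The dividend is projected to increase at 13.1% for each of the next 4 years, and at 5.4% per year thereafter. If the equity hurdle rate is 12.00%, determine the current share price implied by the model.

R$150.32

Two-stage DDM. Project D₁…D_4 at 0.131, terminal growth 0.054, discount at r = 0.12.
D_1 = 8.2111
D_2 = 9.2867
D_3 = 10.5033
D_4 = 11.8792
Terminal value at t=4: TV = D_5/(r−g) = 12.5207/(0.12−0.054) = 189.7072
P₀ = 8.2111/(1+0.12)^1 + 9.2867/(1+0.12)^2 + 10.5033/(1+0.12)^3 + 11.8792/(1+0.12)^4 + 189.7072/(1+0.12)^4 = 150.3224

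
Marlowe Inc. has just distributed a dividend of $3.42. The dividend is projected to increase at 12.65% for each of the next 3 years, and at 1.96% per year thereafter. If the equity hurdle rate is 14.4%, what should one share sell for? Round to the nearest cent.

Two-stage DDM. Project D₁…D_3 at 0.1265, terminal growth 0.0196, discount at r = 0.144.
D_1 = 3.8526
D_2 = 4.3400
D_3 = 4.8890
Terminal value at t=3: TV = D_4/(r−g) = 4.9848/(0.144−0.0196) = 40.0709
P₀ = 3.8526/(1+0.144)^1 + 4.3400/(1+0.144)^2 + 4.8890/(1+0.144)^3 + 40.0709/(1+0.144)^3 = 36.7133

$36.71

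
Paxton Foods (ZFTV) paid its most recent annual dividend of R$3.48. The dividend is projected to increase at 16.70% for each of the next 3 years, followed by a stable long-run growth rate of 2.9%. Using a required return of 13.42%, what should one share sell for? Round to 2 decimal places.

R$48.13

Two-stage DDM. Project D₁…D_3 at 0.167, terminal growth 0.029, discount at r = 0.1342.
D_1 = 4.0612
D_2 = 4.7394
D_3 = 5.5308
Terminal value at t=3: TV = D_4/(r−g) = 5.6912/(0.1342−0.029) = 54.0993
P₀ = 4.0612/(1+0.1342)^1 + 4.7394/(1+0.1342)^2 + 5.5308/(1+0.1342)^3 + 54.0993/(1+0.1342)^3 = 48.1341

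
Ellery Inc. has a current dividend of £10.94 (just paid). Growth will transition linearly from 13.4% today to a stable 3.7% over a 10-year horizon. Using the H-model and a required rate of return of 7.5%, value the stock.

H-model: P₀ = D₀[(1+g_L) + H(g_S−g_L)]/(r−g_L), with H = 10/2 = 5.
P₀ = 10.94 × [(1+0.037) + 5×(0.134−0.037)] / (0.075−0.037)
   = 10.94 × 1.5220 / 0.038 = 438.1758

£438.18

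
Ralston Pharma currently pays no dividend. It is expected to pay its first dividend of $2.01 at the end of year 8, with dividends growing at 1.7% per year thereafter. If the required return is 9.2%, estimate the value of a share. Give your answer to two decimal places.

Deferred-dividend DDM. At t=7 the remaining stream is a growing perpetuity with first payment D_8 = 2.01.
V_7 = D_8/(r−g) = 2.01/(0.092−0.017) = 26.8000
P₀ = V_7/(1+r)^7 = 26.8000/(1+0.092)^7 = 14.4736

$14.47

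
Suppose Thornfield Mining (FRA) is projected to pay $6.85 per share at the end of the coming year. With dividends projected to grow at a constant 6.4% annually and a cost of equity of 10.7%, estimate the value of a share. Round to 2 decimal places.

Gordon growth model: P₀ = D₁/(r − g), with D₁ = 6.85 given directly.
P₀ = 6.8500 / (0.107 − 0.064) = 6.8500 / 0.043 = 159.3023

$159.30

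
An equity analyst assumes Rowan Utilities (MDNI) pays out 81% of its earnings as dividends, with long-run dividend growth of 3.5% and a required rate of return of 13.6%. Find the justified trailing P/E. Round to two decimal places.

8.30

Justified trailing P/E = b(1+g)/(r−g) = 0.81×(1+0.035)/(0.136−0.035) = 8.3005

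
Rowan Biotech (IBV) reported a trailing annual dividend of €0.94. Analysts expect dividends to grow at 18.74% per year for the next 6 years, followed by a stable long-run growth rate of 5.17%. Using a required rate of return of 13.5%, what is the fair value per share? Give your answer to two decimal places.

€22.18

Two-stage DDM. Project D₁…D_6 at 0.1874, terminal growth 0.0517, discount at r = 0.135.
D_1 = 1.1162
D_2 = 1.3253
D_3 = 1.5737
D_4 = 1.8686
D_5 = 2.2188
D_6 = 2.6346
Terminal value at t=6: TV = D_7/(r−g) = 2.7708/(0.135−0.0517) = 33.2627
P₀ = 1.1162/(1+0.135)^1 + 1.3253/(1+0.135)^2 + 1.5737/(1+0.135)^3 + 1.8686/(1+0.135)^4 + 2.2188/(1+0.135)^5 + 2.6346/(1+0.135)^6 + 33.2627/(1+0.135)^6 = 22.1838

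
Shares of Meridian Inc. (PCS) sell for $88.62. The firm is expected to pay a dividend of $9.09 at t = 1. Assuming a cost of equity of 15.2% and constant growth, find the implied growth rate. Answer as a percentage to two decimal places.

From P₀ = D₁/(r − g), the implied growth is g = r − D₁/P₀.
g = 0.152 − 9.09/88.62 = 0.152 − 0.10257 = 0.04943

4.94%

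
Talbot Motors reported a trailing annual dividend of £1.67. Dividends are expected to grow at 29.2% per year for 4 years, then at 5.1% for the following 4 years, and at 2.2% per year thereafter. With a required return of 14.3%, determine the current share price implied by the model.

Three-stage DDM. Project D₁…D_8; terminal Gordon value at t=8 with g = 0.022; discount at r = 0.143.
D_1 = 2.1576
D_2 = 2.7877
D_3 = 3.6017
D_4 = 4.6534
D_5 = 4.8907
D_6 = 5.1401
D_7 = 5.4022
D_8 = 5.6778
TV_8 = 5.8027/(0.143−0.022) = 47.9560
P₀ = Σ Dₜ/(1+r)ᵗ + TV_8/(1+r)^8 = 34.5020

£34.50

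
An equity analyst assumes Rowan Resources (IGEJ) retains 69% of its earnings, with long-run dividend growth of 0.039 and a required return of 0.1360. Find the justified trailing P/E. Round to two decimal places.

3.32

Payout ratio b = 1 − 0.69 = 0.31.
Justified trailing P/E = b(1+g)/(r−g) = 0.31×(1+0.039)/(0.136−0.039) = 3.3205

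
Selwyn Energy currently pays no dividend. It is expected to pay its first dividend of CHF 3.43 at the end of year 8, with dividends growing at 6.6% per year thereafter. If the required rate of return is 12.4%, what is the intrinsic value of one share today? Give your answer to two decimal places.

Deferred-dividend DDM. At t=7 the remaining stream is a growing perpetuity with first payment D_8 = 3.43.
V_7 = D_8/(r−g) = 3.43/(0.124−0.066) = 59.1379
P₀ = V_7/(1+r)^7 = 59.1379/(1+0.124)^7 = 26.0917

CHF 26.09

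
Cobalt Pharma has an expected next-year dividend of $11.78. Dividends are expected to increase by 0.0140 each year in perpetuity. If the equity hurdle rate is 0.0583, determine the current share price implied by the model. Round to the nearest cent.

$265.91

Gordon growth model: P₀ = D₁/(r − g), with D₁ = 11.78 given directly.
P₀ = 11.7800 / (0.0583 − 0.014) = 11.7800 / 0.0443 = 265.9142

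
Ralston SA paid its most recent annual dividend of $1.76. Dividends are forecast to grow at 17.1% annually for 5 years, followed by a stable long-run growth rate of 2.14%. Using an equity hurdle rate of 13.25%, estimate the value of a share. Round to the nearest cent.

Two-stage DDM. Project D₁…D_5 at 0.171, terminal growth 0.0214, discount at r = 0.1325.
D_1 = 2.0610
D_2 = 2.4134
D_3 = 2.8261
D_4 = 3.3093
D_5 = 3.8752
Terminal value at t=5: TV = D_6/(r−g) = 3.9582/(0.1325−0.0214) = 35.6270
P₀ = 2.0610/(1+0.1325)^1 + 2.4134/(1+0.1325)^2 + 2.8261/(1+0.1325)^3 + 3.3093/(1+0.1325)^4 + 3.8752/(1+0.1325)^5 + 35.6270/(1+0.1325)^5 = 28.8636

$28.86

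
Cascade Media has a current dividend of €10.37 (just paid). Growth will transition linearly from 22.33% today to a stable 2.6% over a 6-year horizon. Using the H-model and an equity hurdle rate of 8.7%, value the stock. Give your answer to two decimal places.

€275.04

H-model: P₀ = D₀[(1+g_L) + H(g_S−g_L)]/(r−g_L), with H = 6/2 = 3.
P₀ = 10.37 × [(1+0.026) + 3×(0.2233−0.026)] / (0.087−0.026)
   = 10.37 × 1.6179 / 0.061 = 275.0430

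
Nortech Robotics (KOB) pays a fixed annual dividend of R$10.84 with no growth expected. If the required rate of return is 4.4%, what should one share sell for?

Zero-growth DDM (perpetuity): P₀ = D/r = 10.84 / 0.044 = 246.3636

R$246.36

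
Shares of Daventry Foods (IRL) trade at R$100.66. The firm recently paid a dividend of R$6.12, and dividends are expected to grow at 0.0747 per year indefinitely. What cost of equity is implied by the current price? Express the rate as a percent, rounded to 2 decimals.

14.00%

Rearranging the constant-growth DDM: r = D₁/P₀ + g.
D₁ = 6.12 × (1 + 0.0747) = 6.5772.
r = 6.5772 / 100.66 + 0.0747 = 0.06534 + 0.0747 = 0.14004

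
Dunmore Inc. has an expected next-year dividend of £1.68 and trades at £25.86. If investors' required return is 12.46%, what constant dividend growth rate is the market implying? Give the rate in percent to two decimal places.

From P₀ = D₁/(r − g), the implied growth is g = r − D₁/P₀.
g = 0.1246 − 1.68/25.86 = 0.1246 − 0.06497 = 0.05963

5.96%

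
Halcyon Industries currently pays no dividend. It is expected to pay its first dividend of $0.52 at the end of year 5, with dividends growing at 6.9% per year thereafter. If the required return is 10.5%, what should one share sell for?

$9.69

Deferred-dividend DDM. At t=4 the remaining stream is a growing perpetuity with first payment D_5 = 0.52.
V_4 = D_5/(r−g) = 0.52/(0.105−0.069) = 14.4444
P₀ = V_4/(1+r)^4 = 14.4444/(1+0.105)^4 = 9.6884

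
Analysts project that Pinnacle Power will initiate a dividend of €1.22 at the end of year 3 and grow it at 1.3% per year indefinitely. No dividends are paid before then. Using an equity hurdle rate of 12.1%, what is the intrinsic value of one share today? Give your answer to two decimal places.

€8.99

Deferred-dividend DDM. At t=2 the remaining stream is a growing perpetuity with first payment D_3 = 1.22.
V_2 = D_3/(r−g) = 1.22/(0.121−0.013) = 11.2963
P₀ = V_2/(1+r)^2 = 11.2963/(1+0.121)^2 = 8.9893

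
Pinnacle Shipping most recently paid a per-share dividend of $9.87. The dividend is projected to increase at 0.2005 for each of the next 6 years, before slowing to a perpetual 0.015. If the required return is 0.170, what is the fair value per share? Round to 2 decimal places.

Two-stage DDM. Project D₁…D_6 at 0.2005, terminal growth 0.015, discount at r = 0.17.
D_1 = 11.8489
D_2 = 14.2246
D_3 = 17.0767
D_4 = 20.5006
D_5 = 24.6109
D_6 = 29.5454
Terminal value at t=6: TV = D_7/(r−g) = 29.9886/(0.17−0.015) = 193.4748
P₀ = 11.8489/(1+0.17)^1 + 14.2246/(1+0.17)^2 + 17.0767/(1+0.17)^3 + 20.5006/(1+0.17)^4 + 24.6109/(1+0.17)^5 + 29.5454/(1+0.17)^6 + 193.4748/(1+0.17)^6 = 140.2881

$140.29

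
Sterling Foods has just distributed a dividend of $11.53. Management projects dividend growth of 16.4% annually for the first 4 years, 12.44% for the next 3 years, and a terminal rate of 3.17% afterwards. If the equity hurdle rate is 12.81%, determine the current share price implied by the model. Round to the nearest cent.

Three-stage DDM. Project D₁…D_7; terminal Gordon value at t=7 with g = 0.0317; discount at r = 0.1281.
D_1 = 13.4209
D_2 = 15.6220
D_3 = 18.1840
D_4 = 21.1661
D_5 = 23.7992
D_6 = 26.7598
D_7 = 30.0887
TV_7 = 31.0425/(0.1281−0.0317) = 322.0180
P₀ = Σ Dₜ/(1+r)ᵗ + TV_7/(1+r)^7 = 227.3581

$227.36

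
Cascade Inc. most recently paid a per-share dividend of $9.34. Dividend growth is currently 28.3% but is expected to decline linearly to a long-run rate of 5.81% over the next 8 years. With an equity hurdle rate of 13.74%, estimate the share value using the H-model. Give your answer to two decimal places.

H-model: P₀ = D₀[(1+g_L) + H(g_S−g_L)]/(r−g_L), with H = 8/2 = 4.
P₀ = 9.34 × [(1+0.0581) + 4×(0.283−0.0581)] / (0.1374−0.0581)
   = 9.34 × 1.9577 / 0.0793 = 230.5790

$230.58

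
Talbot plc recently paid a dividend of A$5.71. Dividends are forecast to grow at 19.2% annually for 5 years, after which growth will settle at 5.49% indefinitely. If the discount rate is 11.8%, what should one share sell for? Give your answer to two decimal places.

Two-stage DDM. Project D₁…D_5 at 0.192, terminal growth 0.0549, discount at r = 0.118.
D_1 = 6.8063
D_2 = 8.1131
D_3 = 9.6709
D_4 = 11.5277
D_5 = 13.7410
Terminal value at t=5: TV = D_6/(r−g) = 14.4953/(0.118−0.0549) = 229.7203
P₀ = 6.8063/(1+0.118)^1 + 8.1131/(1+0.118)^2 + 9.6709/(1+0.118)^3 + 11.5277/(1+0.118)^4 + 13.7410/(1+0.118)^5 + 229.7203/(1+0.118)^5 = 166.2645

A$166.26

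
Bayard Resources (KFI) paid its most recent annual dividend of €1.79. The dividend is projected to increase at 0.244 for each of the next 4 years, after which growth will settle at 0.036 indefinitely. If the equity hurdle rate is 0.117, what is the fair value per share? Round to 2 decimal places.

Two-stage DDM. Project D₁…D_4 at 0.244, terminal growth 0.036, discount at r = 0.117.
D_1 = 2.2268
D_2 = 2.7701
D_3 = 3.4460
D_4 = 4.2868
Terminal value at t=4: TV = D_5/(r−g) = 4.4411/(0.117−0.036) = 54.8289
P₀ = 2.2268/(1+0.117)^1 + 2.7701/(1+0.117)^2 + 3.4460/(1+0.117)^3 + 4.2868/(1+0.117)^4 + 54.8289/(1+0.117)^4 = 44.6606

€44.66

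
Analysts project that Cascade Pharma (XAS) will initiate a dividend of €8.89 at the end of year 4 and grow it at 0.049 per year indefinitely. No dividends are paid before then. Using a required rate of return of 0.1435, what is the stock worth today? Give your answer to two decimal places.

€62.92

Deferred-dividend DDM. At t=3 the remaining stream is a growing perpetuity with first payment D_4 = 8.89.
V_3 = D_4/(r−g) = 8.89/(0.1435−0.049) = 94.0741
P₀ = V_3/(1+r)^3 = 94.0741/(1+0.1435)^3 = 62.9160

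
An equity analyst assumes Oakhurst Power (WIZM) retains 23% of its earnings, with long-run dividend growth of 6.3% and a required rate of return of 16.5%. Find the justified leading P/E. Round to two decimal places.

7.55

Payout ratio b = 1 − 0.23 = 0.77.
Justified leading P/E = b/(r−g) = 0.77/(0.165−0.063) = 7.5490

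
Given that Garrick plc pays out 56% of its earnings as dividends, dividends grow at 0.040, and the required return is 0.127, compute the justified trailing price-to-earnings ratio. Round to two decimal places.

6.69

Justified trailing P/E = b(1+g)/(r−g) = 0.56×(1+0.04)/(0.127−0.04) = 6.6943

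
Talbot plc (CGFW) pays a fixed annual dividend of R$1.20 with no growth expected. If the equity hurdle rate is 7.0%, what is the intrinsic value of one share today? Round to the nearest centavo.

R$17.14

Zero-growth DDM (perpetuity): P₀ = D/r = 1.20 / 0.07 = 17.1429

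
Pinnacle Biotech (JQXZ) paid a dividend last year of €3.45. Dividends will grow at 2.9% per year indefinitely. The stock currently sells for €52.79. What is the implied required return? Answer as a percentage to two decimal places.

Rearranging the constant-growth DDM: r = D₁/P₀ + g.
D₁ = 3.45 × (1 + 0.029) = 3.5500.
r = 3.5500 / 52.79 + 0.029 = 0.06725 + 0.029 = 0.09625

9.62%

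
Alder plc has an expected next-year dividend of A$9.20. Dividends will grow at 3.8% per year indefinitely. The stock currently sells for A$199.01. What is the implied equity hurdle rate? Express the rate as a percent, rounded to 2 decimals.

Rearranging the constant-growth DDM: r = D₁/P₀ + g.
r = 9.2000 / 199.01 + 0.038 = 0.04623 + 0.038 = 0.08423

8.42%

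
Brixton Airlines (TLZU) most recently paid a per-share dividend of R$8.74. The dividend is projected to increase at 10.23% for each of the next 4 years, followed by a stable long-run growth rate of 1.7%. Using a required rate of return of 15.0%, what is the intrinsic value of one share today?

R$87.90

Two-stage DDM. Project D₁…D_4 at 0.1023, terminal growth 0.017, discount at r = 0.15.
D_1 = 9.6341
D_2 = 10.6197
D_3 = 11.7061
D_4 = 12.9036
Terminal value at t=4: TV = D_5/(r−g) = 13.1230/(0.15−0.017) = 98.6688
P₀ = 9.6341/(1+0.15)^1 + 10.6197/(1+0.15)^2 + 11.7061/(1+0.15)^3 + 12.9036/(1+0.15)^4 + 98.6688/(1+0.15)^4 = 87.8963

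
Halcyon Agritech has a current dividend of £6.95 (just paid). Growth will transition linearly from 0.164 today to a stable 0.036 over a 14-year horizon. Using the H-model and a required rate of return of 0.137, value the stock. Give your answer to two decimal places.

£132.94

H-model: P₀ = D₀[(1+g_L) + H(g_S−g_L)]/(r−g_L), with H = 14/2 = 7.
P₀ = 6.95 × [(1+0.036) + 7×(0.164−0.036)] / (0.137−0.036)
   = 6.95 × 1.9320 / 0.101 = 132.9446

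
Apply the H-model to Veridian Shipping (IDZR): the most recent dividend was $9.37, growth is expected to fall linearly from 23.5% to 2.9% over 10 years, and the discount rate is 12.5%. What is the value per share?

$200.97

H-model: P₀ = D₀[(1+g_L) + H(g_S−g_L)]/(r−g_L), with H = 10/2 = 5.
P₀ = 9.37 × [(1+0.029) + 5×(0.235−0.029)] / (0.125−0.029)
   = 9.37 × 2.0590 / 0.096 = 200.9670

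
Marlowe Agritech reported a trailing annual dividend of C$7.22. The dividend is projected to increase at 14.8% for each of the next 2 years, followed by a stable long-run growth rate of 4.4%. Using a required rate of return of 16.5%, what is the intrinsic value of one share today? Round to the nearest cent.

C$74.62

Two-stage DDM. Project D₁…D_2 at 0.148, terminal growth 0.044, discount at r = 0.165.
D_1 = 8.2886
D_2 = 9.5153
Terminal value at t=2: TV = D_3/(r−g) = 9.9339/(0.165−0.044) = 82.0987
P₀ = 8.2886/(1+0.165)^1 + 9.5153/(1+0.165)^2 + 82.0987/(1+0.165)^2 = 74.6156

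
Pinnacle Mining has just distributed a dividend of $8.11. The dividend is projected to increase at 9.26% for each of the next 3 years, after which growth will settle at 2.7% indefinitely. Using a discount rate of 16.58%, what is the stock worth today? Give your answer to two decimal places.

Two-stage DDM. Project D₁…D_3 at 0.0926, terminal growth 0.027, discount at r = 0.1658.
D_1 = 8.8610
D_2 = 9.6815
D_3 = 10.5780
Terminal value at t=3: TV = D_4/(r−g) = 10.8636/(0.1658−0.027) = 78.2682
P₀ = 8.8610/(1+0.1658)^1 + 9.6815/(1+0.1658)^2 + 10.5780/(1+0.1658)^3 + 78.2682/(1+0.1658)^3 = 70.7990

$70.80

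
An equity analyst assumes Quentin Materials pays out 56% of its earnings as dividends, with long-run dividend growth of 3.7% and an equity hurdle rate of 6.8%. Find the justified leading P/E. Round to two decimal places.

Justified leading P/E = b/(r−g) = 0.56/(0.068−0.037) = 18.0645

18.06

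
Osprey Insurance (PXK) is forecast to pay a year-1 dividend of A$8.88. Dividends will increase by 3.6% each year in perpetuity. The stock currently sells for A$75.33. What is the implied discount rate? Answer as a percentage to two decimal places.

Rearranging the constant-growth DDM: r = D₁/P₀ + g.
r = 8.8800 / 75.33 + 0.036 = 0.11788 + 0.036 = 0.15388

15.39%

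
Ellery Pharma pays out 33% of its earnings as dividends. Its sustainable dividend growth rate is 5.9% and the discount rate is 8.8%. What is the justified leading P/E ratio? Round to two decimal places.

Justified leading P/E = b/(r−g) = 0.33/(0.088−0.059) = 11.3793

11.38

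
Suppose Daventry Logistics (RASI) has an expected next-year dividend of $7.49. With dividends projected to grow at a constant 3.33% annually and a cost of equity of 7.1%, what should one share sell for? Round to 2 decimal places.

$198.67

Gordon growth model: P₀ = D₁/(r − g), with D₁ = 7.49 given directly.
P₀ = 7.4900 / (0.071 − 0.0333) = 7.4900 / 0.0377 = 198.6737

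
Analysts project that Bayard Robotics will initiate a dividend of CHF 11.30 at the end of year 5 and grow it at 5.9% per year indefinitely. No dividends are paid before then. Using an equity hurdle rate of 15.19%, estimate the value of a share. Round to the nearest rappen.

CHF 69.09

Deferred-dividend DDM. At t=4 the remaining stream is a growing perpetuity with first payment D_5 = 11.30.
V_4 = D_5/(r−g) = 11.30/(0.1519−0.059) = 121.6362
P₀ = V_4/(1+r)^4 = 121.6362/(1+0.1519)^4 = 69.0882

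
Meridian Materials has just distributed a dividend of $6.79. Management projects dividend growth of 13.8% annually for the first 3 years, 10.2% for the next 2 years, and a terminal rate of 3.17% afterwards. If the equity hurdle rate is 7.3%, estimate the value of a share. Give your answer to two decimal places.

$253.24

Three-stage DDM. Project D₁…D_5; terminal Gordon value at t=5 with g = 0.0317; discount at r = 0.073.
D_1 = 7.7270
D_2 = 8.7933
D_3 = 10.0068
D_4 = 11.0275
D_5 = 12.1523
TV_5 = 12.5376/(0.073−0.0317) = 303.5730
P₀ = Σ Dₜ/(1+r)ᵗ + TV_5/(1+r)^5 = 253.2367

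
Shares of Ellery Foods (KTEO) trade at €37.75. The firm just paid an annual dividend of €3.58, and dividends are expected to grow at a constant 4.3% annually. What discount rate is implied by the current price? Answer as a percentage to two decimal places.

14.19%

Rearranging the constant-growth DDM: r = D₁/P₀ + g.
D₁ = 3.58 × (1 + 0.043) = 3.7339.
r = 3.7339 / 37.75 + 0.043 = 0.09891 + 0.043 = 0.14191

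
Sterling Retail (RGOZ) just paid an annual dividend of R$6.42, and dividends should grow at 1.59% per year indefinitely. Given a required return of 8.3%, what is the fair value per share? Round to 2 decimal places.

Gordon growth model: P₀ = D₁/(r − g). D₁ = 6.42 × (1 + 0.0159) = 6.5221.
P₀ = 6.5221 / (0.083 − 0.0159) = 6.5221 / 0.0671 = 97.1994

R$97.20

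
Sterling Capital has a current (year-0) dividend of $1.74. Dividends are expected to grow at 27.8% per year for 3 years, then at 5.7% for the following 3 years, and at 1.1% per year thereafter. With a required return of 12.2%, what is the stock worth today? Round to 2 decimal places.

$33.25

Three-stage DDM. Project D₁…D_6; terminal Gordon value at t=6 with g = 0.011; discount at r = 0.122.
D_1 = 2.2237
D_2 = 2.8419
D_3 = 3.6320
D_4 = 3.8390
D_5 = 4.0578
D_6 = 4.2891
TV_6 = 4.3363/(0.122−0.011) = 39.0656
P₀ = Σ Dₜ/(1+r)ᵗ + TV_6/(1+r)^6 = 33.2462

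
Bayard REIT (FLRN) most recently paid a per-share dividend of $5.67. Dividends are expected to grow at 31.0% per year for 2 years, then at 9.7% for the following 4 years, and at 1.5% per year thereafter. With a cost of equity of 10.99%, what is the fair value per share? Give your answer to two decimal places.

Three-stage DDM. Project D₁…D_6; terminal Gordon value at t=6 with g = 0.015; discount at r = 0.1099.
D_1 = 7.4277
D_2 = 9.7303
D_3 = 10.6741
D_4 = 11.7095
D_5 = 12.8453
D_6 = 14.0913
TV_6 = 14.3027/(0.1099−0.015) = 150.7134
P₀ = Σ Dₜ/(1+r)ᵗ + TV_6/(1+r)^6 = 125.8996

$125.90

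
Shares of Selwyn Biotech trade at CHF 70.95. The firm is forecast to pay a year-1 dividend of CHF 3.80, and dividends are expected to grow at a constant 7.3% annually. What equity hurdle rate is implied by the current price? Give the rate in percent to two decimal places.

12.66%

Rearranging the constant-growth DDM: r = D₁/P₀ + g.
r = 3.8000 / 70.95 + 0.073 = 0.05356 + 0.073 = 0.12656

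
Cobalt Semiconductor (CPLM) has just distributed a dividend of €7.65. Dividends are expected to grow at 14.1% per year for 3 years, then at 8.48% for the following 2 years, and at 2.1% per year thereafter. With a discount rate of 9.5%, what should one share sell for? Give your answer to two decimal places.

Three-stage DDM. Project D₁…D_5; terminal Gordon value at t=5 with g = 0.021; discount at r = 0.095.
D_1 = 8.7287
D_2 = 9.9594
D_3 = 11.3637
D_4 = 12.3273
D_5 = 13.3727
TV_5 = 13.6535/(0.095−0.021) = 184.5065
P₀ = Σ Dₜ/(1+r)ᵗ + TV_5/(1+r)^5 = 159.2057

€159.21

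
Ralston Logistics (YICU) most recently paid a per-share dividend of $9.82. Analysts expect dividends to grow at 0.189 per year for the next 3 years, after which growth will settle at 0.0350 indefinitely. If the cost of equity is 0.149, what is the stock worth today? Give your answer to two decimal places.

$130.35

Two-stage DDM. Project D₁…D_3 at 0.189, terminal growth 0.035, discount at r = 0.149.
D_1 = 11.6760
D_2 = 13.8827
D_3 = 16.5066
Terminal value at t=3: TV = D_4/(r−g) = 17.0843/(0.149−0.035) = 149.8624
P₀ = 11.6760/(1+0.149)^1 + 13.8827/(1+0.149)^2 + 16.5066/(1+0.149)^3 + 149.8624/(1+0.149)^3 = 130.3536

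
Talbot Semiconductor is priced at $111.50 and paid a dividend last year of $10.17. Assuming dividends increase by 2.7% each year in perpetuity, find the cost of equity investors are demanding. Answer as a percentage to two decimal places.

Rearranging the constant-growth DDM: r = D₁/P₀ + g.
D₁ = 10.17 × (1 + 0.027) = 10.4446.
r = 10.4446 / 111.50 + 0.027 = 0.09367 + 0.027 = 0.12067

12.07%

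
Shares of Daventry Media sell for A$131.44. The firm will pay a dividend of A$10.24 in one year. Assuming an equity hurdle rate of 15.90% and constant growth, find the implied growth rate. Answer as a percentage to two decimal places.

From P₀ = D₁/(r − g), the implied growth is g = r − D₁/P₀.
g = 0.159 − 10.24/131.44 = 0.159 − 0.07791 = 0.08109

8.11%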